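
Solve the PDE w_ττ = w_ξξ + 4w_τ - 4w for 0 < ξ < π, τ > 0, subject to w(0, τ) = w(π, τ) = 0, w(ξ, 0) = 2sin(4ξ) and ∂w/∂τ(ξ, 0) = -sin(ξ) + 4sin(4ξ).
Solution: Substitute w = exp(2τ)u, i.e. u = exp(-2τ)w.
By the product rule, w_τ = exp(2τ)(u_τ + 2u), w_ττ = exp(2τ)(u_ττ + 4u_τ + 4u), w_ξξ = exp(2τ)u_ξξ.
Substituting into the PDE and dividing by exp(2τ): u_ττ + 4u_τ + 4u = u_ξξ + 4(u_τ + 2u) - 4u.
The lower-order terms cancel, leaving the standard wave equation u_ττ = u_ξξ.
Initial data for u: u(ξ,0) = w(ξ,0) = 2sin(4ξ); u_τ(ξ,0) = w_τ(ξ,0) - 2w(ξ,0) = -sin(ξ). The boundary conditions carry over: u(0,τ) = u(π,τ) = 0.
Solve for u:
  Using separation of variables u = X(ξ)T(τ):
  Eigenfunctions: sin(nξ), n = 1, 2, 3, ...
  General solution: u(ξ, τ) = Σ [A_n cos(n τ) + B_n sin(n τ)] sin(nξ)
  From u(ξ,0) = 2sin(4ξ): A_4=2. From u_τ(ξ,0) = -sin(ξ), using u_τ(ξ,0) = Σ ω_n B_n sin(nξ) with ω_n = n: B_1 = (-1)/1 = -1.
Hence u(ξ,τ) = -sin(ξ)sin(τ) + 2sin(4ξ)cos(4τ).
Transform back: w(ξ,τ) = exp(2τ)u(ξ,τ).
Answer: w(ξ, τ) = -exp(2τ)sin(ξ)sin(τ) + 2exp(2τ)sin(4ξ)cos(4τ)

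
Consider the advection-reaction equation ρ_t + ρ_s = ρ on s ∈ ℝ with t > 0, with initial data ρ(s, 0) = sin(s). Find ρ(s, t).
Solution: Substitute ρ = exp(t)u.
Then ρ_t = exp(t)(u_t + u), ρ_s = exp(t)u_s; substituting and dividing by exp(t), the lower-order terms cancel: u_t + u_s = 0 (standard advection equation).
Data for u: u(s,0) = ρ(s,0) = sin(s).
By characteristics (ds/dt = 1), u(s,t) = f(s - t) with f = u(·, 0).
So u(s,t) = sin(s - t), and ρ(s,t) = exp(t)u(s,t).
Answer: ρ(s, t) = exp(t)sin(s - t)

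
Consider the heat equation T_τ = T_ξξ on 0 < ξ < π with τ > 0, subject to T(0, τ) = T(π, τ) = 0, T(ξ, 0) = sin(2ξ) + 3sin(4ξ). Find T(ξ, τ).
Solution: Using separation of variables T = X(ξ)G(τ):
Eigenfunctions: sin(nξ), n = 1, 2, 3, ...
General solution: T(ξ, τ) = Σ c_n sin(nξ) exp(-n² τ)
Matching T(ξ,0) = sin(2ξ) + 3sin(4ξ) term by term: c_2=1, c_4=3.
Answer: T(ξ, τ) = exp(-4τ)sin(2ξ) + 3exp(-16τ)sin(4ξ)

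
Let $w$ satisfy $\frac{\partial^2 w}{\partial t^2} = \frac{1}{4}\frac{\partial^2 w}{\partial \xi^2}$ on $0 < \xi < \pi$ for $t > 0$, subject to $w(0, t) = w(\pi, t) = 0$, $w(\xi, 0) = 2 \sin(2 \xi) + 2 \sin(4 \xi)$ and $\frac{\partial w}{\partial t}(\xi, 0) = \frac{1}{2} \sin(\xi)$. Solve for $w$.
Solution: Separating variables: $w = \sum [A_n \cos(\omega_n t) + B_n \sin(\omega_n t)] \sin(n\xi)$, $\omega_n = n/2$. From ICs ($B_n$ = velocity coefficient / $\omega_n$): $A_2=2, A_4=2, B_1=1$.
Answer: $w(\xi, t) = \sin(\xi) \sin(t/2) + 2 \sin(2 \xi) \cos(t) + 2 \sin(4 \xi) \cos(2 t)$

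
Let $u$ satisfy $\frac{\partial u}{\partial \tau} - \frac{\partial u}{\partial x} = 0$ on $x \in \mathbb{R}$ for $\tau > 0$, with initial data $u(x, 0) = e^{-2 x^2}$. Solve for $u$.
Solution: By method of characteristics (waves move left with speed 1):
Along characteristics $x + \tau =$ const, $u$ is constant, so $u(x,\tau) = f(x + \tau)$ with $f = u( \cdot , 0)$.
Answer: $u(x, \tau) = e^{-2 (\tau + x)^2}$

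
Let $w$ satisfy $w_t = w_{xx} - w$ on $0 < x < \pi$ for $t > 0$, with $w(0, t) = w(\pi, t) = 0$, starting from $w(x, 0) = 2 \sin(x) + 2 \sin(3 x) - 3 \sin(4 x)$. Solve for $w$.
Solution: Substitute $w = e^{-t}u$.
Then $w_t = e^{-t}(u_t - u)$, $w_{xx} = e^{-t}u_{xx}$; substituting and dividing by $e^{-t}$, the lower-order terms cancel: $u_t = u_{xx}$ (standard heat equation).
Data for $u$: $u(x,0) = w(x,0) = 2 \sin(x) + 2 \sin(3 x) - 3 \sin(4 x)$. The boundary conditions carry over: $u(0,t) = u(\pi,t) = 0$.
Separating variables: $u = \sum c_n e^{-n^2t} \sin(nx)$. From $u(x,0) = 2 \sin(x) + 2 \sin(3 x) - 3 \sin(4 x)$: $c_1=2, c_3=2, c_4=-3$.
So $u(x,t) = 2 e^{-t} \sin(x) + 2 e^{-9 t} \sin(3 x) - 3 e^{-16 t} \sin(4 x)$, and $w(x,t) = e^{-t}u(x,t)$.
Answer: $w(x, t) = 2 e^{-2 t} \sin(x) + 2 e^{-10 t} \sin(3 x) - 3 e^{-17 t} \sin(4 x)$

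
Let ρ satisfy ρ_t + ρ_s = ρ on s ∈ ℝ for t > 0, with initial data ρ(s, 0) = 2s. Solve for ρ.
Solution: Substitute ρ = exp(t)u.
Then ρ_t = exp(t)(u_t + u), ρ_s = exp(t)u_s; substituting and dividing by exp(t), the lower-order terms cancel: u_t + u_s = 0 (standard advection equation).
Data for u: u(s,0) = ρ(s,0) = 2s.
By characteristics (ds/dt = 1), u(s,t) = f(s - t) with f = u(·, 0).
So u(s,t) = 2s - 2t, and ρ(s,t) = exp(t)u(s,t).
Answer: ρ(s, t) = 2sexp(t) - 2texp(t)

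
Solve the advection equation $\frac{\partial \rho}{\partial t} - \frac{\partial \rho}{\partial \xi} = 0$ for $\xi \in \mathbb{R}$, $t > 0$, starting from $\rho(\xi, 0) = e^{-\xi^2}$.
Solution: By characteristics ($d\xi/dt = -1$), $\rho(\xi,t) = f(\xi + t)$ with $f = \rho( \cdot , 0)$.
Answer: $\rho(\xi, t) = e^{-(\xi + t)^2}$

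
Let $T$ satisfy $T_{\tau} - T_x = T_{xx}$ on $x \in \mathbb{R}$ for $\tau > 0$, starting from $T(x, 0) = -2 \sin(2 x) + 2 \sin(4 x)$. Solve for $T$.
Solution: Change to a moving frame: let $\eta = x + \tau$, $\sigma = \tau$ and write $T(x,\tau) = u(\eta,\sigma)$.
By the chain rule $T_{\tau} = u_{\sigma} + u_{\eta}$, $T_x = u_{\eta}$, $T_{xx} = u_{\eta\eta}$.
Then $T_{\tau} - T_x = u_{\sigma}$: the advection term cancels and the PDE becomes the heat equation $u_{\sigma} = u_{\eta\eta}$ on $\eta \in \mathbb{R}$.
Initial data: $u(\eta,0) = T(\eta,0) = -2 \sin(2 \eta) + 2 \sin(4 \eta)$.
On $\eta \in \mathbb{R}$ each mode satisfies $(\sin(n\eta))'' = -n^2 \sin(n\eta)$, so $e^{-n^2\sigma} \sin(n\eta)$ solves the heat equation; by superposition $u(\eta,\sigma) = \sum c_n e^{-n^2\sigma} \sin(n\eta)$.
Reading off the coefficients: $c_2=-2, c_4=2$, so $u(\eta,\sigma) = -2 e^{-4 \sigma} \sin(2 \eta) + 2 e^{-16 \sigma} \sin(4 \eta)$.
Substituting back $\eta = x + \tau$, $\sigma = \tau$: $T(x,\tau) = u(x + \tau, \tau)$.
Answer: $T(x, \tau) = -2 e^{-4 \tau} \sin(2 \tau + 2 x) + 2 e^{-16 \tau} \sin(4 \tau + 4 x)$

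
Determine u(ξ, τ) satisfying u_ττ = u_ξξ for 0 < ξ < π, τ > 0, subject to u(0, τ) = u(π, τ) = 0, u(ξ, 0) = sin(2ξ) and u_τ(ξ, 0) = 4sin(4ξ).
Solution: Separating variables: u = Σ [A_n cos(ω_n τ) + B_n sin(ω_n τ)] sin(nξ), ω_n = n. From ICs (B_n = velocity coefficient / ω_n): A_2=1, B_4=1.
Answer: u(ξ, τ) = sin(2ξ)cos(2τ) + sin(4ξ)sin(4τ)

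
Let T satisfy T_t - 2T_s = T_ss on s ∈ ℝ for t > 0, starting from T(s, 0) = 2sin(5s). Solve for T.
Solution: Change to a moving frame: let η = s + 2t, σ = t and write T(s,t) = u(η,σ).
By the chain rule T_t = u_σ + 2u_η, T_s = u_η, T_ss = u_ηη.
Then T_t - 2T_s = u_σ: the advection term cancels and the PDE becomes the heat equation u_σ = u_ηη on η ∈ ℝ.
Initial data: u(η,0) = T(η,0) = 2sin(5η).
On η ∈ ℝ each mode satisfies (sin(nη))″ = -n² sin(nη), so exp(-n²σ) sin(nη) solves the heat equation; by superposition u(η,σ) = Σ c_n exp(-n²σ) sin(nη).
Reading off the coefficients: c_5=2, so u(η,σ) = 2exp(-25σ)sin(5η).
Substituting back η = s + 2t, σ = t: T(s,t) = u(s + 2t, t).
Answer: T(s, t) = 2exp(-25t)sin(5s + 10t)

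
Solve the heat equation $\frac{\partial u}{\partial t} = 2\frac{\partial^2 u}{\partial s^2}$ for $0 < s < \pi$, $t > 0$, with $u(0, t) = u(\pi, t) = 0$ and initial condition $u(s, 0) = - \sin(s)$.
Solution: Using separation of variables $u = X(s)T(t)$:
Eigenfunctions: $\sin(ns)$, $n = 1, 2, 3, \ldots$
General solution: $u(s, t) = \sum c_n \sin(ns) e^{-2n^2 t}$
Matching $u(s,0) = - \sin(s)$ term by term: $c_1=-1$.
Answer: $u(s, t) = - e^{-2 t} \sin(s)$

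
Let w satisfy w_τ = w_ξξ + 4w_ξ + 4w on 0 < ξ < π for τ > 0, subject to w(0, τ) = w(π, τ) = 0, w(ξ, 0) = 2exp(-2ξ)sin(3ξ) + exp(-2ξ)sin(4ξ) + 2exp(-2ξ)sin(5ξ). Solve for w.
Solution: Substitute w = exp(-2ξ)u, i.e. u = exp(2ξ)w.
By the product rule, w_ξ = exp(-2ξ)(u_ξ - 2u), w_ξξ = exp(-2ξ)(u_ξξ - 4u_ξ + 4u), w_τ = exp(-2ξ)u_τ.
Substituting into the PDE and dividing by exp(-2ξ): u_τ = (u_ξξ - 4u_ξ + 4u) + 4(u_ξ - 2u) + 4u.
The lower-order terms cancel, leaving the standard heat equation u_τ = u_ξξ.
Initial data for u: u(ξ,0) = exp(2ξ)w(ξ,0) = 2sin(3ξ) + sin(4ξ) + 2sin(5ξ). The boundary conditions carry over: u(0,τ) = u(π,τ) = 0.
Solve for u:
  Using separation of variables u = X(ξ)T(τ):
  Eigenfunctions: sin(nξ), n = 1, 2, 3, ...
  General solution: u(ξ, τ) = Σ c_n sin(nξ) exp(-n² τ)
  Matching u(ξ,0) = 2sin(3ξ) + sin(4ξ) + 2sin(5ξ) term by term: c_3=2, c_4=1, c_5=2.
Hence u(ξ,τ) = 2exp(-9τ)sin(3ξ) + exp(-16τ)sin(4ξ) + 2exp(-25τ)sin(5ξ).
Transform back: w(ξ,τ) = exp(-2ξ)u(ξ,τ).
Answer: w(ξ, τ) = 2exp(-2ξ)exp(-9τ)sin(3ξ) + exp(-2ξ)exp(-16τ)sin(4ξ) + 2exp(-2ξ)exp(-25τ)sin(5ξ)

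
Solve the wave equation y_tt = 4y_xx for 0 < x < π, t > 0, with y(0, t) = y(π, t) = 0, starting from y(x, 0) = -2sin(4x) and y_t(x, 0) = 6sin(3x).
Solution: Separating variables: y = Σ [A_n cos(ω_n t) + B_n sin(ω_n t)] sin(nx), ω_n = 2n. From ICs (B_n = velocity coefficient / ω_n): A_4=-2, B_3=1.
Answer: y(x, t) = sin(6t)sin(3x) - 2sin(4x)cos(8t)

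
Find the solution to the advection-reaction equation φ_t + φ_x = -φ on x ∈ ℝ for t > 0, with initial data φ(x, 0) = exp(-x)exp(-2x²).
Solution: Substitute φ = exp(-x)u, i.e. u = exp(x)φ.
By the product rule, φ_x = exp(-x)(u_x - u), φ_t = exp(-x)u_t.
Substituting into the PDE and dividing by exp(-x): u_t + (u_x - u) = -u.
The lower-order terms cancel, leaving the standard advection equation u_t + u_x = 0.
Initial data for u: u(x,0) = exp(x)φ(x,0) = exp(-2x²).
Solve for u:
  By method of characteristics (waves move right with speed 1):
  Along characteristics x - t = const, u is constant, so u(x,t) = f(x - t) with f = u(·, 0).
Hence u(x,t) = exp(-2(-t + x)²).
Transform back: φ(x,t) = exp(-x)u(x,t).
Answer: φ(x, t) = exp(-x)exp(-2(-t + x)²)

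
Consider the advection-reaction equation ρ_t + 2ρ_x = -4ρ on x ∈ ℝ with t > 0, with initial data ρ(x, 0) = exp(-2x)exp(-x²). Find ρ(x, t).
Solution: Substitute ρ = exp(-2x)u.
Then ρ_x = exp(-2x)(u_x - 2u), ρ_t = exp(-2x)u_t; substituting and dividing by exp(-2x), the lower-order terms cancel: u_t + 2u_x = 0 (standard advection equation).
Data for u: u(x,0) = exp(2x)ρ(x,0) = exp(-x²).
By characteristics (dx/dt = 2), u(x,t) = f(x - 2t) with f = u(·, 0).
So u(x,t) = exp(-(-2t + x)²), and ρ(x,t) = exp(-2x)u(x,t).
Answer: ρ(x, t) = exp(-2x)exp(-(-2t + x)²)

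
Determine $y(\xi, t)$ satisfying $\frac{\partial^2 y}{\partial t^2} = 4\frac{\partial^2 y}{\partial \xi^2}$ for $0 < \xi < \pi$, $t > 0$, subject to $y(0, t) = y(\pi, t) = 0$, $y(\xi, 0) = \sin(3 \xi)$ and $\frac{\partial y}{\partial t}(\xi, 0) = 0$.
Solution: Separating variables: $y = \sum [A_n \cos(\omega_n t) + B_n \sin(\omega_n t)] \sin(n\xi)$, $\omega_n = 2n$. From ICs: $A_3=1$.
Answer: $y(\xi, t) = \sin(3 \xi) \cos(6 t)$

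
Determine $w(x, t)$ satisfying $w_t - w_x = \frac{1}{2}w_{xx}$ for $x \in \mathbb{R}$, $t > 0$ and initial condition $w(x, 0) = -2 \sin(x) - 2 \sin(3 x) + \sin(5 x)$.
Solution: Change to a moving frame: let $\eta = x + t$, $\sigma = t$ and write $w(x,t) = u(\eta,\sigma)$.
By the chain rule $w_t = u_{\sigma} + u_{\eta}$, $w_x = u_{\eta}$, $w_{xx} = u_{\eta\eta}$.
Then $w_t - w_x = u_{\sigma}$: the advection term cancels and the PDE becomes the heat equation $u_{\sigma} = \frac{1}{2}u_{\eta\eta}$ on $\eta \in \mathbb{R}$.
Initial data: $u(\eta,0) = w(\eta,0) = -2 \sin(\eta) - 2 \sin(3 \eta) + \sin(5 \eta)$.
On $\eta \in \mathbb{R}$ each mode satisfies $(\sin(n\eta))'' = -n^2 \sin(n\eta)$, so $e^{-n^2\sigma/2} \sin(n\eta)$ solves the heat equation; by superposition $u(\eta,\sigma) = \sum c_n e^{-n^2\sigma/2} \sin(n\eta)$.
Reading off the coefficients: $c_1=-2, c_3=-2, c_5=1$, so $u(\eta,\sigma) = -2 e^{-\sigma/2} \sin(\eta) - 2 e^{-9 \sigma/2} \sin(3 \eta) + e^{-25 \sigma/2} \sin(5 \eta)$.
Substituting back $\eta = x + t$, $\sigma = t$: $w(x,t) = u(x + t, t)$.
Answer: $w(x, t) = -2 e^{-t/2} \sin(t + x) - 2 e^{-9 t/2} \sin(3 t + 3 x) + e^{-25 t/2} \sin(5 t + 5 x)$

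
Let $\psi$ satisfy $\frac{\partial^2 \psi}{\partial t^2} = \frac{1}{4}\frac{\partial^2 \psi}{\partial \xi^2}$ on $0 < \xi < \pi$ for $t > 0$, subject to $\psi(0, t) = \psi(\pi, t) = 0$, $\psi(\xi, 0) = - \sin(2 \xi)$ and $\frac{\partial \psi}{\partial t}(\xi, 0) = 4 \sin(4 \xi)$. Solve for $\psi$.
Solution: Using separation of variables $\psi = X(\xi)T(t)$:
Eigenfunctions: $\sin(n\xi)$, $n = 1, 2, 3, \ldots$
General solution: $\psi(\xi, t) = \sum [A_n \cos(n t/2) + B_n \sin(n t/2)] \sin(n\xi)$
From $\psi(\xi,0) = - \sin(2 \xi)$: $A_2=-1$. From $\psi_t(\xi,0) = 4 \sin(4 \xi)$, using $\psi_t(\xi,0) = \sum \omega_n B_n \sin(n\xi)$ with $\omega_n = n/2$: $B_4 = 4/2 = 2$.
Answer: $\psi(\xi, t) = - \sin(2 \xi) \cos(t) + 2 \sin(4 \xi) \sin(2 t)$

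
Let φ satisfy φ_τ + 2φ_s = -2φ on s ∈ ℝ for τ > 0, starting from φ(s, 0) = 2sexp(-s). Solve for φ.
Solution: Substitute φ = exp(-s)u.
Then φ_s = exp(-s)(u_s - u), φ_τ = exp(-s)u_τ; substituting and dividing by exp(-s), the lower-order terms cancel: u_τ + 2u_s = 0 (standard advection equation).
Data for u: u(s,0) = exp(s)φ(s,0) = 2s.
By characteristics (ds/dτ = 2), u(s,τ) = f(s - 2τ) with f = u(·, 0).
So u(s,τ) = 2s - 4τ, and φ(s,τ) = exp(-s)u(s,τ).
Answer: φ(s, τ) = 2sexp(-s) - 4τexp(-s)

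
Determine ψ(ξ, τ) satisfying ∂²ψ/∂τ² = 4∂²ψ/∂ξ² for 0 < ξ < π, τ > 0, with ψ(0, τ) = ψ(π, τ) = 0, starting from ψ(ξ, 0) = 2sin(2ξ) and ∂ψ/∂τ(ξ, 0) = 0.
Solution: Using separation of variables ψ = X(ξ)T(τ):
Eigenfunctions: sin(nξ), n = 1, 2, 3, ...
General solution: ψ(ξ, τ) = Σ [A_n cos(2n τ) + B_n sin(2n τ)] sin(nξ)
From ψ(ξ,0) = 2sin(2ξ): A_2=2. From ψ_τ(ξ,0) = 0: all B_n = 0.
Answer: ψ(ξ, τ) = 2sin(2ξ)cos(4τ)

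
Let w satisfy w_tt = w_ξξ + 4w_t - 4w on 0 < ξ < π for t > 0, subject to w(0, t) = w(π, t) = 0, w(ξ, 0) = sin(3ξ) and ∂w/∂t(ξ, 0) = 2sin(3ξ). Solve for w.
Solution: Substitute w = exp(2t)u.
Then w_t = exp(2t)(u_t + 2u), w_tt = exp(2t)(u_tt + 4u_t + 4u), w_ξξ = exp(2t)u_ξξ; substituting and dividing by exp(2t), the lower-order terms cancel: u_tt = u_ξξ (standard wave equation).
Data for u: u(ξ,0) = w(ξ,0) = sin(3ξ); u_t(ξ,0) = w_t(ξ,0) - 2w(ξ,0) = 0. The boundary conditions carry over: u(0,t) = u(π,t) = 0.
Separating variables: u = Σ [A_n cos(ω_n t) + B_n sin(ω_n t)] sin(nξ), ω_n = n. From ICs: A_3=1.
So u(ξ,t) = sin(3ξ)cos(3t), and w(ξ,t) = exp(2t)u(ξ,t).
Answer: w(ξ, t) = exp(2t)sin(3ξ)cos(3t)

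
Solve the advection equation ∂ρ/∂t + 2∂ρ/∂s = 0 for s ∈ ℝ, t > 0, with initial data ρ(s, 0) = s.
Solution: By method of characteristics (waves move right with speed 2):
Along characteristics s - 2t = const, ρ is constant, so ρ(s,t) = f(s - 2t) with f = ρ(·, 0).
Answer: ρ(s, t) = s - 2t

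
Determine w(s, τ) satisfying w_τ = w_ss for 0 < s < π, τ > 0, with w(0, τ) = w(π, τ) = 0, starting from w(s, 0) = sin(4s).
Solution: Separating variables: w = Σ c_n exp(-n²τ) sin(ns). From w(s,0) = sin(4s): c_4=1.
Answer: w(s, τ) = exp(-16τ)sin(4s)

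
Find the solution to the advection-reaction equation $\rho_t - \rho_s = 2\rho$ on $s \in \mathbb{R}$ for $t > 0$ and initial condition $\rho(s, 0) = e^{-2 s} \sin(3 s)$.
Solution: Substitute $\rho = e^{-2s}u$.
Then $\rho_s = e^{-2s}(u_s - 2u)$, $\rho_t = e^{-2s}u_t$; substituting and dividing by $e^{-2s}$, the lower-order terms cancel: $u_t - u_s = 0$ (standard advection equation).
Data for $u$: $u(s,0) = e^{2s}\rho(s,0) = \sin(3 s)$.
By characteristics ($ds/dt = -1$), $u(s,t) = f(s + t)$ with $f = u( \cdot , 0)$.
So $u(s,t) = \sin(3 s + 3 t)$, and $\rho(s,t) = e^{-2s}u(s,t)$.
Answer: $\rho(s, t) = e^{-2 s} \sin(3 s + 3 t)$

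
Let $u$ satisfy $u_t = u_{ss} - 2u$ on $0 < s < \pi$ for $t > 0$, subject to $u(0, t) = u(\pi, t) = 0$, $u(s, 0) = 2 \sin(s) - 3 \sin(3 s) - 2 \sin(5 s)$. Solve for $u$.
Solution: Substitute $u = e^{-2t}w$.
Then $u_t = e^{-2t}(w_t - 2w)$, $u_{ss} = e^{-2t}w_{ss}$; substituting and dividing by $e^{-2t}$, the lower-order terms cancel: $w_t = w_{ss}$ (standard heat equation).
Data for $w$: $w(s,0) = u(s,0) = 2 \sin(s) - 3 \sin(3 s) - 2 \sin(5 s)$. The boundary conditions carry over: $w(0,t) = w(\pi,t) = 0$.
Separating variables: $w = \sum c_n e^{-n^2t} \sin(ns)$. From $w(s,0) = 2 \sin(s) - 3 \sin(3 s) - 2 \sin(5 s)$: $c_1=2, c_3=-3, c_5=-2$.
So $w(s,t) = 2 e^{-t} \sin(s) - 3 e^{-9 t} \sin(3 s) - 2 e^{-25 t} \sin(5 s)$, and $u(s,t) = e^{-2t}w(s,t)$.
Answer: $u(s, t) = 2 e^{-3 t} \sin(s) - 3 e^{-11 t} \sin(3 s) - 2 e^{-27 t} \sin(5 s)$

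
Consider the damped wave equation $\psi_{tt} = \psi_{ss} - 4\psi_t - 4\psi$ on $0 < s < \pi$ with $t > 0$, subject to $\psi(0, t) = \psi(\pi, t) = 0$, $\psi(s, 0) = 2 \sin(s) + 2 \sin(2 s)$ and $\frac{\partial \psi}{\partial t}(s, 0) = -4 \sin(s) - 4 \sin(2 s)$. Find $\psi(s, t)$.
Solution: Substitute $\psi = e^{-2t}u$.
Then $\psi_t = e^{-2t}(u_t - 2u)$, $\psi_{tt} = e^{-2t}(u_{tt} - 4u_t + 4u)$, $\psi_{ss} = e^{-2t}u_{ss}$; substituting and dividing by $e^{-2t}$, the lower-order terms cancel: $u_{tt} = u_{ss}$ (standard wave equation).
Data for $u$: $u(s,0) = \psi(s,0) = 2 \sin(s) + 2 \sin(2 s)$; $u_t(s,0) = \psi_t(s,0) + 2\psi(s,0) = 0$. The boundary conditions carry over: $u(0,t) = u(\pi,t) = 0$.
Separating variables: $u = \sum [A_n \cos(\omega_n t) + B_n \sin(\omega_n t)] \sin(ns)$, $\omega_n = n$. From ICs: $A_1=2, A_2=2$.
So $u(s,t) = 2 \sin(s) \cos(t) + 2 \sin(2 s) \cos(2 t)$, and $\psi(s,t) = e^{-2t}u(s,t)$.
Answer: $\psi(s, t) = 2 e^{-2 t} \sin(s) \cos(t) + 2 e^{-2 t} \sin(2 s) \cos(2 t)$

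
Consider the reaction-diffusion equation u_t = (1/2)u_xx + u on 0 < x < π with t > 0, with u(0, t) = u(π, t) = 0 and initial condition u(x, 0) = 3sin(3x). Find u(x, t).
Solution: Substitute u = exp(t)w, i.e. w = exp(-t)u.
By the product rule, u_t = exp(t)(w_t + w), u_xx = exp(t)w_xx.
Substituting into the PDE and dividing by exp(t): w_t + w = (1/2)w_xx + w.
The lower-order terms cancel, leaving the standard heat equation w_t = (1/2)w_xx.
Initial data for w: w(x,0) = u(x,0) = 3sin(3x). The boundary conditions carry over: w(0,t) = w(π,t) = 0.
Solve for w:
  Using separation of variables w = X(x)T(t):
  Eigenfunctions: sin(nx), n = 1, 2, 3, ...
  General solution: w(x, t) = Σ c_n sin(nx) exp(-n² t/2)
  Matching w(x,0) = 3sin(3x) term by term: c_3=3.
Hence w(x,t) = 3exp(-9t/2)sin(3x).
Transform back: u(x,t) = exp(t)w(x,t).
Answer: u(x, t) = 3exp(-7t/2)sin(3x)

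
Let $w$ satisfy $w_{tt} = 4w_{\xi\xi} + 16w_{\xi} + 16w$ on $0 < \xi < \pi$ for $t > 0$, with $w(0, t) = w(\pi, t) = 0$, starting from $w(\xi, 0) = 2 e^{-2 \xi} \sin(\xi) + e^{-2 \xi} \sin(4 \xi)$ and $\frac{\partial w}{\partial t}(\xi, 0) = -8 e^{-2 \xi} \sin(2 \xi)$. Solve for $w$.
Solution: Substitute $w = e^{-2\xi}u$.
Then $w_{\xi} = e^{-2\xi}(u_{\xi} - 2u)$, $w_{\xi\xi} = e^{-2\xi}(u_{\xi\xi} - 4u_{\xi} + 4u)$, $w_{tt} = e^{-2\xi}u_{tt}$; substituting and dividing by $e^{-2\xi}$, the lower-order terms cancel: $u_{tt} = 4u_{\xi\xi}$ (standard wave equation).
Data for $u$: $u(\xi,0) = e^{2\xi}w(\xi,0) = 2 \sin(\xi) + \sin(4 \xi)$; $u_t(\xi,0) = e^{2\xi}w_t(\xi,0) = -8 \sin(2 \xi)$. The boundary conditions carry over: $u(0,t) = u(\pi,t) = 0$.
Separating variables: $u = \sum [A_n \cos(\omega_n t) + B_n \sin(\omega_n t)] \sin(n\xi)$, $\omega_n = 2n$. From ICs ($B_n$ = velocity coefficient / $\omega_n$): $A_1=2, A_4=1, B_2=-2$.
So $u(\xi,t) = -2 \sin(4 t) \sin(2 \xi) + 2 \sin(\xi) \cos(2 t) + \sin(4 \xi) \cos(8 t)$, and $w(\xi,t) = e^{-2\xi}u(\xi,t)$.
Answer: $w(\xi, t) = 2 e^{-2 \xi} \sin(\xi) \cos(2 t) - 2 e^{-2 \xi} \sin(2 \xi) \sin(4 t) + e^{-2 \xi} \sin(4 \xi) \cos(8 t)$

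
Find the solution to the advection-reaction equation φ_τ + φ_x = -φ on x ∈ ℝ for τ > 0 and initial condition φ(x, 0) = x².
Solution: Substitute φ = exp(-τ)u.
Then φ_τ = exp(-τ)(u_τ - u), φ_x = exp(-τ)u_x; substituting and dividing by exp(-τ), the lower-order terms cancel: u_τ + u_x = 0 (standard advection equation).
Data for u: u(x,0) = φ(x,0) = x².
By characteristics (dx/dτ = 1), u(x,τ) = f(x - τ) with f = u(·, 0).
So u(x,τ) = x² - 2xτ + τ², and φ(x,τ) = exp(-τ)u(x,τ).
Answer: φ(x, τ) = x²exp(-τ) - 2xτexp(-τ) + τ²exp(-τ)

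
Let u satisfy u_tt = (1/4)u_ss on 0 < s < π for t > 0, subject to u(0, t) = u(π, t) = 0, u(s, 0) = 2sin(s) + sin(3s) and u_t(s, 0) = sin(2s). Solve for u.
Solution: Separating variables: u = Σ [A_n cos(ω_n t) + B_n sin(ω_n t)] sin(ns), ω_n = n/2. From ICs (B_n = velocity coefficient / ω_n): A_1=2, A_3=1, B_2=1.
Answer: u(s, t) = 2sin(s)cos(t/2) + sin(2s)sin(t) + sin(3s)cos(3t/2)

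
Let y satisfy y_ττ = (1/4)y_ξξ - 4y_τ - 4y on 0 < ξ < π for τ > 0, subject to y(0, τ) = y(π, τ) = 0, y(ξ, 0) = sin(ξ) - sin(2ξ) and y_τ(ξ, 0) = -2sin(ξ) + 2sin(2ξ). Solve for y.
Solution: Substitute y = exp(-2τ)u.
Then y_τ = exp(-2τ)(u_τ - 2u), y_ττ = exp(-2τ)(u_ττ - 4u_τ + 4u), y_ξξ = exp(-2τ)u_ξξ; substituting and dividing by exp(-2τ), the lower-order terms cancel: u_ττ = (1/4)u_ξξ (standard wave equation).
Data for u: u(ξ,0) = y(ξ,0) = sin(ξ) - sin(2ξ); u_τ(ξ,0) = y_τ(ξ,0) + 2y(ξ,0) = 0. The boundary conditions carry over: u(0,τ) = u(π,τ) = 0.
Separating variables: u = Σ [A_n cos(ω_n τ) + B_n sin(ω_n τ)] sin(nξ), ω_n = n/2. From ICs: A_1=1, A_2=-1.
So u(ξ,τ) = sin(ξ)cos(τ/2) - sin(2ξ)cos(τ), and y(ξ,τ) = exp(-2τ)u(ξ,τ).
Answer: y(ξ, τ) = exp(-2τ)sin(ξ)cos(τ/2) - exp(-2τ)sin(2ξ)cos(τ)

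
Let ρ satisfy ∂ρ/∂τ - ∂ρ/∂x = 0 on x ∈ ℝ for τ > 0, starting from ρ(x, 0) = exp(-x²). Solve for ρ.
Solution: By characteristics (dx/dτ = -1), ρ(x,τ) = f(x + τ) with f = ρ(·, 0).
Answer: ρ(x, τ) = exp(-(x + τ)²)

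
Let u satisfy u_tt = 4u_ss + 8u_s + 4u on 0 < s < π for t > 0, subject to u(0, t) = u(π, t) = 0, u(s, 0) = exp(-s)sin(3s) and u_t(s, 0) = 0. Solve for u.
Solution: Substitute u = exp(-s)w.
Then u_s = exp(-s)(w_s - w), u_ss = exp(-s)(w_ss - 2w_s + w), u_tt = exp(-s)w_tt; substituting and dividing by exp(-s), the lower-order terms cancel: w_tt = 4w_ss (standard wave equation).
Data for w: w(s,0) = exp(s)u(s,0) = sin(3s); w_t(s,0) = exp(s)u_t(s,0) = 0. The boundary conditions carry over: w(0,t) = w(π,t) = 0.
Separating variables: w = Σ [A_n cos(ω_n t) + B_n sin(ω_n t)] sin(ns), ω_n = 2n. From ICs: A_3=1.
So w(s,t) = sin(3s)cos(6t), and u(s,t) = exp(-s)w(s,t).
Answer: u(s, t) = exp(-s)sin(3s)cos(6t)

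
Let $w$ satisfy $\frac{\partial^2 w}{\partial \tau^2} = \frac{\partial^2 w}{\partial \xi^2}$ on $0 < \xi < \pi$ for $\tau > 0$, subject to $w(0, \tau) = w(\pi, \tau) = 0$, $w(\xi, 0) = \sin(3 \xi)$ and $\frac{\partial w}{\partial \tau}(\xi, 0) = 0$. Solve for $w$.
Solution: Separating variables: $w = \sum [A_n \cos(\omega_n \tau) + B_n \sin(\omega_n \tau)] \sin(n\xi)$, $\omega_n = n$. From ICs: $A_3=1$.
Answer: $w(\xi, \tau) = \sin(3 \xi) \cos(3 \tau)$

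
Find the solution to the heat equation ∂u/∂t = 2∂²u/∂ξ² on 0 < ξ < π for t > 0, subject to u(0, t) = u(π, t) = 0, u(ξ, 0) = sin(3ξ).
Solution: Separating variables: u = Σ c_n exp(-2n²t) sin(nξ). From u(ξ,0) = sin(3ξ): c_3=1.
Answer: u(ξ, t) = exp(-18t)sin(3ξ)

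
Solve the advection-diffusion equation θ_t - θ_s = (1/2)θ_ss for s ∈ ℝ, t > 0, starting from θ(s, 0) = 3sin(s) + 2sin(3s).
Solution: Change to a moving frame: let η = s + t, σ = t and write θ(s,t) = u(η,σ).
By the chain rule θ_t = u_σ + u_η, θ_s = u_η, θ_ss = u_ηη.
Then θ_t - θ_s = u_σ: the advection term cancels and the PDE becomes the heat equation u_σ = (1/2)u_ηη on η ∈ ℝ.
Initial data: u(η,0) = θ(η,0) = 3sin(η) + 2sin(3η).
On η ∈ ℝ each mode satisfies (sin(nη))″ = -n² sin(nη), so exp(-n²σ/2) sin(nη) solves the heat equation; by superposition u(η,σ) = Σ c_n exp(-n²σ/2) sin(nη).
Reading off the coefficients: c_1=3, c_3=2, so u(η,σ) = 3exp(-σ/2)sin(η) + 2exp(-9σ/2)sin(3η).
Substituting back η = s + t, σ = t: θ(s,t) = u(s + t, t).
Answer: θ(s, t) = 3exp(-t/2)sin(s + t) + 2exp(-9t/2)sin(3s + 3t)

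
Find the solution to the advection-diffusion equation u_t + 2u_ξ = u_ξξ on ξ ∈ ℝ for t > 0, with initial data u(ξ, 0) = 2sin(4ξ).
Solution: Moving frame: η = ξ - 2t, σ = t, u = w(η,σ), so u_t = w_σ - 2w_η and u_ξξ = w_ηη.
Hence u_t + 2u_ξ = w_σ and the PDE becomes the heat equation w_σ = w_ηη on η ∈ ℝ.
Initial data: w(η,0) = u(η,0) = 2sin(4η). Each mode sin(nη) decays as exp(-n²σ) on ℝ, so w(η,σ) = Σ c_n exp(-n²σ) sin(nη) with c_4=2: w(η,σ) = 2exp(-16σ)sin(4η).
Substituting back: u(ξ,t) = w(ξ - 2t, t).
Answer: u(ξ, t) = -2exp(-16t)sin(8t - 4ξ)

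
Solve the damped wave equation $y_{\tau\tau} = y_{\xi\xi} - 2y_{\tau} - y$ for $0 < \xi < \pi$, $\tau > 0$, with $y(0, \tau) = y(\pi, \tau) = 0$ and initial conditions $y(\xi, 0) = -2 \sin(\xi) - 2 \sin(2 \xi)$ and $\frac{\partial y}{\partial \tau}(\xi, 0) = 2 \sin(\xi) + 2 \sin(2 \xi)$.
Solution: Substitute $y = e^{-\tau}u$, i.e. $u = e^{\tau}y$.
By the product rule, $y_{\tau} = e^{-\tau}(u_{\tau} - u)$, $y_{\tau\tau} = e^{-\tau}(u_{\tau\tau} - 2u_{\tau} + u)$, $y_{\xi\xi} = e^{-\tau}u_{\xi\xi}$.
Substituting into the PDE and dividing by $e^{-\tau}$: $u_{\tau\tau} - 2u_{\tau} + u = u_{\xi\xi} - 2(u_{\tau} - u) - u$.
The lower-order terms cancel, leaving the standard wave equation $u_{\tau\tau} = u_{\xi\xi}$.
Initial data for $u$: $u(\xi,0) = y(\xi,0) = -2 \sin(\xi) - 2 \sin(2 \xi)$; $u_{\tau}(\xi,0) = y_{\tau}(\xi,0) + y(\xi,0) = 0$. The boundary conditions carry over: $u(0,\tau) = u(\pi,\tau) = 0$.
Solve for $u$:
  Using separation of variables $u = X(\xi)T(\tau)$:
  Eigenfunctions: $\sin(n\xi)$, $n = 1, 2, 3, \ldots$
  General solution: $u(\xi, \tau) = \sum [A_n \cos(n \tau) + B_n \sin(n \tau)] \sin(n\xi)$
  From $u(\xi,0) = -2 \sin(\xi) - 2 \sin(2 \xi)$: $A_1=-2, A_2=-2$. From $u_{\tau}(\xi,0) = 0$: all $B_n = 0$.
Hence $u(\xi,\tau) = -2 \sin(\xi) \cos(\tau) - 2 \sin(2 \xi) \cos(2 \tau)$.
Transform back: $y(\xi,\tau) = e^{-\tau}u(\xi,\tau)$.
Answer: $y(\xi, \tau) = -2 e^{-\tau} \sin(\xi) \cos(\tau) - 2 e^{-\tau} \sin(2 \xi) \cos(2 \tau)$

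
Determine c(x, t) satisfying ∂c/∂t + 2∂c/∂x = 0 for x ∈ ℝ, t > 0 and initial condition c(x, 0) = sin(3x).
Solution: By method of characteristics (waves move right with speed 2):
Along characteristics x - 2t = const, c is constant, so c(x,t) = f(x - 2t) with f = c(·, 0).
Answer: c(x, t) = -sin(6t - 3x)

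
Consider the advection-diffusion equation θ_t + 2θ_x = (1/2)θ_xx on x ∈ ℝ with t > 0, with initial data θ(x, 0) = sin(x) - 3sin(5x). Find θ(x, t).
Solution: Change to a moving frame: let η = x - 2t, σ = t and write θ(x,t) = u(η,σ).
By the chain rule θ_t = u_σ - 2u_η, θ_x = u_η, θ_xx = u_ηη.
Then θ_t + 2θ_x = u_σ: the advection term cancels and the PDE becomes the heat equation u_σ = (1/2)u_ηη on η ∈ ℝ.
Initial data: u(η,0) = θ(η,0) = sin(η) - 3sin(5η).
On η ∈ ℝ each mode satisfies (sin(nη))″ = -n² sin(nη), so exp(-n²σ/2) sin(nη) solves the heat equation; by superposition u(η,σ) = Σ c_n exp(-n²σ/2) sin(nη).
Reading off the coefficients: c_1=1, c_5=-3, so u(η,σ) = exp(-σ/2)sin(η) - 3exp(-25σ/2)sin(5η).
Substituting back η = x - 2t, σ = t: θ(x,t) = u(x - 2t, t).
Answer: θ(x, t) = -exp(-t/2)sin(2t - x) + 3exp(-25t/2)sin(10t - 5x)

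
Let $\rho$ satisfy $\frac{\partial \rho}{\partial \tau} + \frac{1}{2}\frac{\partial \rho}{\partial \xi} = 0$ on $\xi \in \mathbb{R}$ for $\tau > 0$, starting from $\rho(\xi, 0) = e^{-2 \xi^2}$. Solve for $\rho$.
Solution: By characteristics ($d\xi/d\tau = 1/2$), $\rho(\xi,\tau) = f(\xi - \frac{1}{2}\tau)$ with $f = \rho( \cdot , 0)$.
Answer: $\rho(\xi, \tau) = e^{-2 (-\tau/2 + \xi)^2}$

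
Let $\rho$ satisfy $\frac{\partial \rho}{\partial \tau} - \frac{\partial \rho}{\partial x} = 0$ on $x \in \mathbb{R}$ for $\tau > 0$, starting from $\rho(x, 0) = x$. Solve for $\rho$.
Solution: By method of characteristics (waves move left with speed 1):
Along characteristics $x + \tau =$ const, $\rho$ is constant, so $\rho(x,\tau) = f(x + \tau)$ with $f = \rho( \cdot , 0)$.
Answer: $\rho(x, \tau) = \tau + x$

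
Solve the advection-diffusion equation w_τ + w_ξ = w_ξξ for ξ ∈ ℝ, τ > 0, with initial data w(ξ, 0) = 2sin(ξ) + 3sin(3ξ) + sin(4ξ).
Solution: Change to a moving frame: let η = ξ - τ, σ = τ and write w(ξ,τ) = u(η,σ).
By the chain rule w_τ = u_σ - u_η, w_ξ = u_η, w_ξξ = u_ηη.
Then w_τ + w_ξ = u_σ: the advection term cancels and the PDE becomes the heat equation u_σ = u_ηη on η ∈ ℝ.
Initial data: u(η,0) = w(η,0) = 2sin(η) + 3sin(3η) + sin(4η).
On η ∈ ℝ each mode satisfies (sin(nη))″ = -n² sin(nη), so exp(-n²σ) sin(nη) solves the heat equation; by superposition u(η,σ) = Σ c_n exp(-n²σ) sin(nη).
Reading off the coefficients: c_1=2, c_3=3, c_4=1, so u(η,σ) = 2exp(-σ)sin(η) + 3exp(-9σ)sin(3η) + exp(-16σ)sin(4η).
Substituting back η = ξ - τ, σ = τ: w(ξ,τ) = u(ξ - τ, τ).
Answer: w(ξ, τ) = 2exp(-τ)sin(ξ - τ) + 3exp(-9τ)sin(3ξ - 3τ) + exp(-16τ)sin(4ξ - 4τ)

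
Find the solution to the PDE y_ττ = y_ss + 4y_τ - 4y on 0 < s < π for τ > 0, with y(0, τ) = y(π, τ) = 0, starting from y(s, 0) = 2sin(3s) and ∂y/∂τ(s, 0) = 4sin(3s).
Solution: Substitute y = exp(2τ)u.
Then y_τ = exp(2τ)(u_τ + 2u), y_ττ = exp(2τ)(u_ττ + 4u_τ + 4u), y_ss = exp(2τ)u_ss; substituting and dividing by exp(2τ), the lower-order terms cancel: u_ττ = u_ss (standard wave equation).
Data for u: u(s,0) = y(s,0) = 2sin(3s); u_τ(s,0) = y_τ(s,0) - 2y(s,0) = 0. The boundary conditions carry over: u(0,τ) = u(π,τ) = 0.
Separating variables: u = Σ [A_n cos(ω_n τ) + B_n sin(ω_n τ)] sin(ns), ω_n = n. From ICs: A_3=2.
So u(s,τ) = 2sin(3s)cos(3τ), and y(s,τ) = exp(2τ)u(s,τ).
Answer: y(s, τ) = 2exp(2τ)sin(3s)cos(3τ)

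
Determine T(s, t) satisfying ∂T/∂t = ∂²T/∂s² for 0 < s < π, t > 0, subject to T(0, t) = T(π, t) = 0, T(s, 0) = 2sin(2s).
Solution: Using separation of variables T = X(s)G(t):
Eigenfunctions: sin(ns), n = 1, 2, 3, ...
General solution: T(s, t) = Σ c_n sin(ns) exp(-n² t)
Matching T(s,0) = 2sin(2s) term by term: c_2=2.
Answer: T(s, t) = 2exp(-4t)sin(2s)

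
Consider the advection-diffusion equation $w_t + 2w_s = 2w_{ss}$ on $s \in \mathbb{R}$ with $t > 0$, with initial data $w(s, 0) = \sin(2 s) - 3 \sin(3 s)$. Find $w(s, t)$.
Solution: Moving frame: $\eta = s - 2t$, $\sigma = t$, $w = u(\eta,\sigma)$, so $w_t = u_{\sigma} - 2u_{\eta}$ and $w_{ss} = u_{\eta\eta}$.
Hence $w_t + 2w_s = u_{\sigma}$ and the PDE becomes the heat equation $u_{\sigma} = 2u_{\eta\eta}$ on $\eta \in \mathbb{R}$.
Initial data: $u(\eta,0) = w(\eta,0) = \sin(2 \eta) - 3 \sin(3 \eta)$. Each mode $\sin(n\eta)$ decays as $e^{-2n^2\sigma}$ on $\mathbb{R}$, so $u(\eta,\sigma) = \sum c_n e^{-2n^2\sigma} \sin(n\eta)$ with $c_2=1, c_3=-3$: $u(\eta,\sigma) = e^{-8 \sigma} \sin(2 \eta) - 3 e^{-18 \sigma} \sin(3 \eta)$.
Substituting back: $w(s,t) = u(s - 2t, t)$.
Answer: $w(s, t) = e^{-8 t} \sin(2 s - 4 t) - 3 e^{-18 t} \sin(3 s - 6 t)$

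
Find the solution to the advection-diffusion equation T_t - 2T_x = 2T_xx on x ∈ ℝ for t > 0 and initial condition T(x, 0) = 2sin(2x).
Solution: Moving frame: η = x + 2t, σ = t, T = u(η,σ), so T_t = u_σ + 2u_η and T_xx = u_ηη.
Hence T_t - 2T_x = u_σ and the PDE becomes the heat equation u_σ = 2u_ηη on η ∈ ℝ.
Initial data: u(η,0) = T(η,0) = 2sin(2η). Each mode sin(nη) decays as exp(-2n²σ) on ℝ, so u(η,σ) = Σ c_n exp(-2n²σ) sin(nη) with c_2=2: u(η,σ) = 2exp(-8σ)sin(2η).
Substituting back: T(x,t) = u(x + 2t, t).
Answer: T(x, t) = 2exp(-8t)sin(4t + 2x)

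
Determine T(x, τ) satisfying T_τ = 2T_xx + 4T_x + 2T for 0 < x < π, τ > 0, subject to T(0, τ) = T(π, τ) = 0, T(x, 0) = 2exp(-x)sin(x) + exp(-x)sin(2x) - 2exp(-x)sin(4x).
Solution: Substitute T = exp(-x)u, i.e. u = exp(x)T.
By the product rule, T_x = exp(-x)(u_x - u), T_xx = exp(-x)(u_xx - 2u_x + u), T_τ = exp(-x)u_τ.
Substituting into the PDE and dividing by exp(-x): u_τ = 2(u_xx - 2u_x + u) + 4(u_x - u) + 2u.
The lower-order terms cancel, leaving the standard heat equation u_τ = 2u_xx.
Initial data for u: u(x,0) = exp(x)T(x,0) = 2sin(x) + sin(2x) - 2sin(4x). The boundary conditions carry over: u(0,τ) = u(π,τ) = 0.
Solve for u:
  Using separation of variables u = X(x)G(τ):
  Eigenfunctions: sin(nx), n = 1, 2, 3, ...
  General solution: u(x, τ) = Σ c_n sin(nx) exp(-2n² τ)
  Matching u(x,0) = 2sin(x) + sin(2x) - 2sin(4x) term by term: c_1=2, c_2=1, c_4=-2.
Hence u(x,τ) = 2exp(-2τ)sin(x) + exp(-8τ)sin(2x) - 2exp(-32τ)sin(4x).
Transform back: T(x,τ) = exp(-x)u(x,τ).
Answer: T(x, τ) = 2exp(-x)exp(-2τ)sin(x) + exp(-x)exp(-8τ)sin(2x) - 2exp(-x)exp(-32τ)sin(4x)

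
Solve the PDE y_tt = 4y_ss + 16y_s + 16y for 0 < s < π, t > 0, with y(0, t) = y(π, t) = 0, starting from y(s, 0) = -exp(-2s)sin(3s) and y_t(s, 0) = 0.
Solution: Substitute y = exp(-2s)u, i.e. u = exp(2s)y.
By the product rule, y_s = exp(-2s)(u_s - 2u), y_ss = exp(-2s)(u_ss - 4u_s + 4u), y_tt = exp(-2s)u_tt.
Substituting into the PDE and dividing by exp(-2s): u_tt = 4(u_ss - 4u_s + 4u) + 16(u_s - 2u) + 16u.
The lower-order terms cancel, leaving the standard wave equation u_tt = 4u_ss.
Initial data for u: u(s,0) = exp(2s)y(s,0) = -sin(3s); u_t(s,0) = exp(2s)y_t(s,0) = 0. The boundary conditions carry over: u(0,t) = u(π,t) = 0.
Solve for u:
  Using separation of variables u = X(s)T(t):
  Eigenfunctions: sin(ns), n = 1, 2, 3, ...
  General solution: u(s, t) = Σ [A_n cos(2n t) + B_n sin(2n t)] sin(ns)
  From u(s,0) = -sin(3s): A_3=-1. From u_t(s,0) = 0: all B_n = 0.
Hence u(s,t) = -sin(3s)cos(6t).
Transform back: y(s,t) = exp(-2s)u(s,t).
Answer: y(s, t) = -exp(-2s)sin(3s)cos(6t)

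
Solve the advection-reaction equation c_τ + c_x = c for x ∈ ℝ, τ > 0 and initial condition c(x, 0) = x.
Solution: Substitute c = exp(τ)u, i.e. u = exp(-τ)c.
By the product rule, c_τ = exp(τ)(u_τ + u), c_x = exp(τ)u_x.
Substituting into the PDE and dividing by exp(τ): u_τ + u + u_x = u.
The lower-order terms cancel, leaving the standard advection equation u_τ + u_x = 0.
Initial data for u: u(x,0) = c(x,0) = x.
Solve for u:
  By method of characteristics (waves move right with speed 1):
  Along characteristics x - τ = const, u is constant, so u(x,τ) = f(x - τ) with f = u(·, 0).
Hence u(x,τ) = x - τ.
Transform back: c(x,τ) = exp(τ)u(x,τ).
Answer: c(x, τ) = xexp(τ) - τexp(τ)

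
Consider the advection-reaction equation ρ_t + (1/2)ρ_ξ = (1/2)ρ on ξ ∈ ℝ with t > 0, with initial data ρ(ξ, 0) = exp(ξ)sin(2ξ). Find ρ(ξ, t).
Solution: Substitute ρ = exp(ξ)u, i.e. u = exp(-ξ)ρ.
By the product rule, ρ_ξ = exp(ξ)(u_ξ + u), ρ_t = exp(ξ)u_t.
Substituting into the PDE and dividing by exp(ξ): u_t + (1/2)(u_ξ + u) = (1/2)u.
The lower-order terms cancel, leaving the standard advection equation u_t + (1/2)u_ξ = 0.
Initial data for u: u(ξ,0) = exp(-ξ)ρ(ξ,0) = sin(2ξ).
Solve for u:
  By method of characteristics (waves move right with speed 1/2):
  Along characteristics ξ - (1/2)t = const, u is constant, so u(ξ,t) = f(ξ - (1/2)t) with f = u(·, 0).
Hence u(ξ,t) = -sin(t - 2ξ).
Transform back: ρ(ξ,t) = exp(ξ)u(ξ,t).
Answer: ρ(ξ, t) = -exp(ξ)sin(t - 2ξ)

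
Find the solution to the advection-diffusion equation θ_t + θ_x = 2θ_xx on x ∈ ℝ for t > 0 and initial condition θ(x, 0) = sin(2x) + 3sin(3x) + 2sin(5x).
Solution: Moving frame: η = x - t, σ = t, θ = u(η,σ), so θ_t = u_σ - u_η and θ_xx = u_ηη.
Hence θ_t + θ_x = u_σ and the PDE becomes the heat equation u_σ = 2u_ηη on η ∈ ℝ.
Initial data: u(η,0) = θ(η,0) = sin(2η) + 3sin(3η) + 2sin(5η). Each mode sin(nη) decays as exp(-2n²σ) on ℝ, so u(η,σ) = Σ c_n exp(-2n²σ) sin(nη) with c_2=1, c_3=3, c_5=2: u(η,σ) = exp(-8σ)sin(2η) + 3exp(-18σ)sin(3η) + 2exp(-50σ)sin(5η).
Substituting back: θ(x,t) = u(x - t, t).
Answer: θ(x, t) = -exp(-8t)sin(2t - 2x) - 3exp(-18t)sin(3t - 3x) - 2exp(-50t)sin(5t - 5x)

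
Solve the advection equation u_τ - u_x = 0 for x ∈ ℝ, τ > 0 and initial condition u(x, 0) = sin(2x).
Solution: By characteristics (dx/dτ = -1), u(x,τ) = f(x + τ) with f = u(·, 0).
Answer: u(x, τ) = sin(2x + 2τ)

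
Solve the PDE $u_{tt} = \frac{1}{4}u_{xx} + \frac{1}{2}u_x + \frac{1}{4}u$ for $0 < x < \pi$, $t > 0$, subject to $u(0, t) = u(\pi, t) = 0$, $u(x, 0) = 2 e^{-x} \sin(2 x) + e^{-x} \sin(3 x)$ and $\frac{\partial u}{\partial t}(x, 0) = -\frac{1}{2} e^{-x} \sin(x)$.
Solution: Substitute $u = e^{-x}w$, i.e. $w = e^{x}u$.
By the product rule, $u_x = e^{-x}(w_x - w)$, $u_{xx} = e^{-x}(w_{xx} - 2w_x + w)$, $u_{tt} = e^{-x}w_{tt}$.
Substituting into the PDE and dividing by $e^{-x}$: $w_{tt} = \frac{1}{4}(w_{xx} - 2w_x + w) + \frac{1}{2}(w_x - w) + \frac{1}{4}w$.
The lower-order terms cancel, leaving the standard wave equation $w_{tt} = \frac{1}{4}w_{xx}$.
Initial data for $w$: $w(x,0) = e^{x}u(x,0) = 2 \sin(2 x) + \sin(3 x)$; $w_t(x,0) = e^{x}u_t(x,0) = -\frac{1}{2} \sin(x)$. The boundary conditions carry over: $w(0,t) = w(\pi,t) = 0$.
Solve for $w$:
  Using separation of variables $w = X(x)T(t)$:
  Eigenfunctions: $\sin(nx)$, $n = 1, 2, 3, \ldots$
  General solution: $w(x, t) = \sum [A_n \cos(n t/2) + B_n \sin(n t/2)] \sin(nx)$
  From $w(x,0) = 2 \sin(2 x) + \sin(3 x)$: $A_2=2, A_3=1$. From $w_t(x,0) = -\frac{1}{2} \sin(x)$, using $w_t(x,0) = \sum \omega_n B_n \sin(nx)$ with $\omega_n = n/2$: $B_1 = (-1/2)/(1/2) = -1$.
Hence $w(x,t) = - \sin(t/2) \sin(x) + 2 \sin(2 x) \cos(t) + \sin(3 x) \cos(3 t/2)$.
Transform back: $u(x,t) = e^{-x}w(x,t)$.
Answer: $u(x, t) = - e^{-x} \sin(t/2) \sin(x) + 2 e^{-x} \sin(2 x) \cos(t) + e^{-x} \sin(3 x) \cos(3 t/2)$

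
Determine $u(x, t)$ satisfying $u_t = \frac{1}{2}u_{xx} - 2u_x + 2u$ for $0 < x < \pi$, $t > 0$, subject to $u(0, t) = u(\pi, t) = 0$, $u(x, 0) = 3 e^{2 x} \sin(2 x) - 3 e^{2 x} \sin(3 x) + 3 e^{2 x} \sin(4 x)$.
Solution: Substitute $u = e^{2x}w$.
Then $u_x = e^{2x}(w_x + 2w)$, $u_{xx} = e^{2x}(w_{xx} + 4w_x + 4w)$, $u_t = e^{2x}w_t$; substituting and dividing by $e^{2x}$, the lower-order terms cancel: $w_t = \frac{1}{2}w_{xx}$ (standard heat equation).
Data for $w$: $w(x,0) = e^{-2x}u(x,0) = 3 \sin(2 x) - 3 \sin(3 x) + 3 \sin(4 x)$. The boundary conditions carry over: $w(0,t) = w(\pi,t) = 0$.
Separating variables: $w = \sum c_n e^{-n^2t/2} \sin(nx)$. From $w(x,0) = 3 \sin(2 x) - 3 \sin(3 x) + 3 \sin(4 x)$: $c_2=3, c_3=-3, c_4=3$.
So $w(x,t) = 3 e^{-2 t} \sin(2 x) + 3 e^{-8 t} \sin(4 x) - 3 e^{-9 t/2} \sin(3 x)$, and $u(x,t) = e^{2x}w(x,t)$.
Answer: $u(x, t) = 3 e^{-2 t} e^{2 x} \sin(2 x) + 3 e^{-8 t} e^{2 x} \sin(4 x) - 3 e^{-9 t/2} e^{2 x} \sin(3 x)$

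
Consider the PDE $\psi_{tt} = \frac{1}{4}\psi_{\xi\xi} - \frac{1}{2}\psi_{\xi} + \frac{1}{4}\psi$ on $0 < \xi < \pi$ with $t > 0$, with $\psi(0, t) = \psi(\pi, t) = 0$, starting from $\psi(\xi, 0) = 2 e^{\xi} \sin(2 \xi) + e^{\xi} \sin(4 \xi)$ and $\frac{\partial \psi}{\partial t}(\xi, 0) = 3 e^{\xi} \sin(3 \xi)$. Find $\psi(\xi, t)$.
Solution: Substitute $\psi = e^{\xi}u$.
Then $\psi_{\xi} = e^{\xi}(u_{\xi} + u)$, $\psi_{\xi\xi} = e^{\xi}(u_{\xi\xi} + 2u_{\xi} + u)$, $\psi_{tt} = e^{\xi}u_{tt}$; substituting and dividing by $e^{\xi}$, the lower-order terms cancel: $u_{tt} = \frac{1}{4}u_{\xi\xi}$ (standard wave equation).
Data for $u$: $u(\xi,0) = e^{-\xi}\psi(\xi,0) = 2 \sin(2 \xi) + \sin(4 \xi)$; $u_t(\xi,0) = e^{-\xi}\psi_t(\xi,0) = 3 \sin(3 \xi)$. The boundary conditions carry over: $u(0,t) = u(\pi,t) = 0$.
Separating variables: $u = \sum [A_n \cos(\omega_n t) + B_n \sin(\omega_n t)] \sin(n\xi)$, $\omega_n = n/2$. From ICs ($B_n$ = velocity coefficient / $\omega_n$): $A_2=2, A_4=1, B_3=2$.
So $u(\xi,t) = 2 \sin(3 t/2) \sin(3 \xi) + 2 \sin(2 \xi) \cos(t) + \sin(4 \xi) \cos(2 t)$, and $\psi(\xi,t) = e^{\xi}u(\xi,t)$.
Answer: $\psi(\xi, t) = 2 e^{\xi} \sin(2 \xi) \cos(t) + 2 e^{\xi} \sin(3 \xi) \sin(3 t/2) + e^{\xi} \sin(4 \xi) \cos(2 t)$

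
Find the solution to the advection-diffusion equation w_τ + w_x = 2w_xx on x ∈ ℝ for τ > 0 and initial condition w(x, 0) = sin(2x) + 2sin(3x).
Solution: Change to a moving frame: let η = x - τ, σ = τ and write w(x,τ) = u(η,σ).
By the chain rule w_τ = u_σ - u_η, w_x = u_η, w_xx = u_ηη.
Then w_τ + w_x = u_σ: the advection term cancels and the PDE becomes the heat equation u_σ = 2u_ηη on η ∈ ℝ.
Initial data: u(η,0) = w(η,0) = sin(2η) + 2sin(3η).
On η ∈ ℝ each mode satisfies (sin(nη))″ = -n² sin(nη), so exp(-2n²σ) sin(nη) solves the heat equation; by superposition u(η,σ) = Σ c_n exp(-2n²σ) sin(nη).
Reading off the coefficients: c_2=1, c_3=2, so u(η,σ) = exp(-8σ)sin(2η) + 2exp(-18σ)sin(3η).
Substituting back η = x - τ, σ = τ: w(x,τ) = u(x - τ, τ).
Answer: w(x, τ) = exp(-8τ)sin(2x - 2τ) + 2exp(-18τ)sin(3x - 3τ)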